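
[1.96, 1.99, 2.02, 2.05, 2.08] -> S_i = 1.96 + 0.03*i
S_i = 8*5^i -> [8, 40, 200, 1000, 5000]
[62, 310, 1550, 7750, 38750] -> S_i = 62*5^i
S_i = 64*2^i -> [64, 128, 256, 512, 1024]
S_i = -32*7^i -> [-32, -224, -1568, -10976, -76832]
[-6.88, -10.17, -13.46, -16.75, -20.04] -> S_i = -6.88 + -3.29*i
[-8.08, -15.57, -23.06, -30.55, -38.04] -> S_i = -8.08 + -7.49*i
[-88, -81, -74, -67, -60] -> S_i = -88 + 7*i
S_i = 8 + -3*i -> [8, 5, 2, -1, -4]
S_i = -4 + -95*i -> [-4, -99, -194, -289, -384]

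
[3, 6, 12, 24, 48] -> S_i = 3*2^i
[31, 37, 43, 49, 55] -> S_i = 31 + 6*i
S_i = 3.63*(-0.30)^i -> [3.63, -1.09, 0.33, -0.1, 0.03]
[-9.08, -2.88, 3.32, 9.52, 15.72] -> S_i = -9.08 + 6.20*i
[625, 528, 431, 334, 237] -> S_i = 625 + -97*i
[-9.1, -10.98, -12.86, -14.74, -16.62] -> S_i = -9.10 + -1.88*i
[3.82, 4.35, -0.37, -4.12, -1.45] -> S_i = Random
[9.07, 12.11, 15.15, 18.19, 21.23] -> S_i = 9.07 + 3.04*i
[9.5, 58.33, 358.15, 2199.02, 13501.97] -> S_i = 9.50*6.14^i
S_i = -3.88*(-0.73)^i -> [-3.88, 2.83, -2.07, 1.51, -1.1]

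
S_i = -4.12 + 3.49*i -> [-4.12, -0.63, 2.86, 6.35, 9.84]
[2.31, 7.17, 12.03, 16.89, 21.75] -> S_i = 2.31 + 4.86*i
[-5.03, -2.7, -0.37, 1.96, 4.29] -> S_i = -5.03 + 2.33*i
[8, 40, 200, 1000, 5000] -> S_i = 8*5^i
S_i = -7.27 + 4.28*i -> [-7.27, -2.99, 1.29, 5.57, 9.85]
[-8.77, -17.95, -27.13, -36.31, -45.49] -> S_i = -8.77 + -9.18*i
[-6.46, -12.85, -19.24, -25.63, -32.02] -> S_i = -6.46 + -6.39*i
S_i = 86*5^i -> [86, 430, 2150, 10750, 53750]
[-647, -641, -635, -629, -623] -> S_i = -647 + 6*i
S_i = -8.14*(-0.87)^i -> [-8.14, 7.08, -6.16, 5.36, -4.66]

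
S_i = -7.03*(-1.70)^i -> [-7.03, 11.95, -20.32, 34.54, -58.72]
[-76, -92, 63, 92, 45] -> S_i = Random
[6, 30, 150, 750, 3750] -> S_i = 6*5^i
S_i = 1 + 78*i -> [1, 79, 157, 235, 313]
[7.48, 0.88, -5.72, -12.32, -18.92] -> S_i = 7.48 + -6.60*i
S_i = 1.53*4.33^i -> [1.53, 6.62, 28.69, 124.21, 537.83]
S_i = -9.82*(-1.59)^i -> [-9.82, 15.61, -24.83, 39.47, -62.76]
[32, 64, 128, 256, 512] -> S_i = 32*2^i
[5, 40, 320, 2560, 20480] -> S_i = 5*8^i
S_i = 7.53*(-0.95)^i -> [7.53, -7.15, 6.8, -6.46, 6.13]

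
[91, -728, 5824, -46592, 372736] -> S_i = 91*-8^i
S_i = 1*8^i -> [1, 8, 64, 512, 4096]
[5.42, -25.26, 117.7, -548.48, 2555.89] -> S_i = 5.42*(-4.66)^i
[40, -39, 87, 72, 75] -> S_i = Random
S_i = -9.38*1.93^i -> [-9.38, -18.1, -34.94, -67.43, -130.15]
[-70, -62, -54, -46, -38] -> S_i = -70 + 8*i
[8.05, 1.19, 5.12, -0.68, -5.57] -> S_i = Random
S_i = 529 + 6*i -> [529, 535, 541, 547, 553]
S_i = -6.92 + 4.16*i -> [-6.92, -2.76, 1.4, 5.56, 9.72]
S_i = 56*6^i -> [56, 336, 2016, 12096, 72576]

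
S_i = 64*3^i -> [64, 192, 576, 1728, 5184]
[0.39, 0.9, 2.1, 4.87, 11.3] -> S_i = 0.39*2.32^i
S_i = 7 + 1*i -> [7, 8, 9, 10, 11]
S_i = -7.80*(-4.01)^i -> [-7.8, 31.28, -125.42, 502.95, -2016.84]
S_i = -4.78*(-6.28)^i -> [-4.78, 30.02, -188.52, 1183.88, -7434.75]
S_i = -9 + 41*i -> [-9, 32, 73, 114, 155]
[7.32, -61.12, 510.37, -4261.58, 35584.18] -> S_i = 7.32*(-8.35)^i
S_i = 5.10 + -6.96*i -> [5.1, -1.86, -8.82, -15.78, -22.74]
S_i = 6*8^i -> [6, 48, 384, 3072, 24576]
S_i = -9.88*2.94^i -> [-9.88, -29.05, -85.4, -251.07, -738.15]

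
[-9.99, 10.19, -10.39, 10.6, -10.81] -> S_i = -9.99*(-1.02)^i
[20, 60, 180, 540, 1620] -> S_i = 20*3^i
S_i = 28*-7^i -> [28, -196, 1372, -9604, 67228]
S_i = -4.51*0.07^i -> [-4.51, -0.32, -0.02, -0.0, -0.0]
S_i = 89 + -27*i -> [89, 62, 35, 8, -19]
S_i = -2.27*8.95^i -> [-2.27, -20.32, -181.83, -1627.4, -14565.25]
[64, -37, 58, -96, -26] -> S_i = Random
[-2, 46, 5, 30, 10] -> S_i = Random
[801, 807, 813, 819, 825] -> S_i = 801 + 6*i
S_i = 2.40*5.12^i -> [2.4, 12.29, 62.91, 322.12, 1649.27]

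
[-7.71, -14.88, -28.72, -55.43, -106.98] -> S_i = -7.71*1.93^i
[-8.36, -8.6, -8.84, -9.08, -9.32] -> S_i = -8.36 + -0.24*i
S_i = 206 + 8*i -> [206, 214, 222, 230, 238]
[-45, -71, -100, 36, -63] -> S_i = Random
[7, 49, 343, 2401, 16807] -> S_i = 7*7^i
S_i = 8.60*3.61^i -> [8.6, 31.05, 112.08, 404.59, 1460.59]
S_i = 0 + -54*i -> [0, -54, -108, -162, -216]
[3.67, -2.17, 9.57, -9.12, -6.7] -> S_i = Random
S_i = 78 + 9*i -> [78, 87, 96, 105, 114]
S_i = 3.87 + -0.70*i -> [3.87, 3.17, 2.47, 1.77, 1.07]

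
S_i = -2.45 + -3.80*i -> [-2.45, -6.25, -10.05, -13.85, -17.65]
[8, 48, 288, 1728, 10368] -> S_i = 8*6^i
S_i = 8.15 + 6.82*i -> [8.15, 14.97, 21.79, 28.61, 35.43]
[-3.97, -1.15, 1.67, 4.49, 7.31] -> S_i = -3.97 + 2.82*i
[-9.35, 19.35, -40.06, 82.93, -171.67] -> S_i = -9.35*(-2.07)^i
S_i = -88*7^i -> [-88, -616, -4312, -30184, -211288]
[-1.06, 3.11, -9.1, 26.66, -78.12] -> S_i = -1.06*(-2.93)^i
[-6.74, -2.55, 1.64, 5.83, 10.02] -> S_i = -6.74 + 4.19*i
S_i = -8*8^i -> [-8, -64, -512, -4096, -32768]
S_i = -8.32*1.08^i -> [-8.32, -8.99, -9.7, -10.48, -11.32]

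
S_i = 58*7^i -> [58, 406, 2842, 19894, 139258]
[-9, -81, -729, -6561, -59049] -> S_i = -9*9^i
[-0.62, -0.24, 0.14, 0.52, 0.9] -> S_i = -0.62 + 0.38*i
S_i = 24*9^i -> [24, 216, 1944, 17496, 157464]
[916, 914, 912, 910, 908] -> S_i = 916 + -2*i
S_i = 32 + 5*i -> [32, 37, 42, 47, 52]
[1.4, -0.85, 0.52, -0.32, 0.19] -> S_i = 1.40*(-0.61)^i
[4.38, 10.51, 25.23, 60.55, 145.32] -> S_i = 4.38*2.40^i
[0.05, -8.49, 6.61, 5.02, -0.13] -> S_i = Random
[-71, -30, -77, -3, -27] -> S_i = Random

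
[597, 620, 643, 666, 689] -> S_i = 597 + 23*i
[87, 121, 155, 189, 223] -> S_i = 87 + 34*i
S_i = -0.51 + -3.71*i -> [-0.51, -4.22, -7.93, -11.64, -15.35]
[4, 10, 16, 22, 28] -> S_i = 4 + 6*i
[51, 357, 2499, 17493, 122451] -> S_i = 51*7^i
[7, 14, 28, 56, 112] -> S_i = 7*2^i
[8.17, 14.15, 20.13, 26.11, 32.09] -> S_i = 8.17 + 5.98*i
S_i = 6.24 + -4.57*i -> [6.24, 1.67, -2.9, -7.47, -12.04]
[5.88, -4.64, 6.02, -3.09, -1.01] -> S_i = Random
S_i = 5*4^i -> [5, 20, 80, 320, 1280]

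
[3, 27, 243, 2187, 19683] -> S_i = 3*9^i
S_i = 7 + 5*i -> [7, 12, 17, 22, 27]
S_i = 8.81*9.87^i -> [8.81, 86.95, 858.24, 8470.86, 83607.36]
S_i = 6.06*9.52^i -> [6.06, 57.69, 549.22, 5228.58, 49776.05]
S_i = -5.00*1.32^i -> [-5.0, -6.6, -8.71, -11.5, -15.18]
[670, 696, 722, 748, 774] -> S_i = 670 + 26*i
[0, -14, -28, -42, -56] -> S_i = 0 + -14*i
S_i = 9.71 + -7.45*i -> [9.71, 2.26, -5.19, -12.64, -20.09]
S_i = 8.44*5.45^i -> [8.44, 46.0, 250.69, 1366.26, 7446.09]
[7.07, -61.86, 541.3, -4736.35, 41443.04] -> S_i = 7.07*(-8.75)^i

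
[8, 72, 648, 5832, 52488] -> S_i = 8*9^i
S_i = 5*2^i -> [5, 10, 20, 40, 80]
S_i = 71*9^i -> [71, 639, 5751, 51759, 465831]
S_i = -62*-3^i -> [-62, 186, -558, 1674, -5022]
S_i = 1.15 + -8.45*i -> [1.15, -7.3, -15.75, -24.2, -32.65]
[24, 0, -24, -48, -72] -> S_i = 24 + -24*i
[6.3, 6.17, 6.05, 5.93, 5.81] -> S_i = 6.30*0.98^i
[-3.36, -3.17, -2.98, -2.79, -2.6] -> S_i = -3.36 + 0.19*i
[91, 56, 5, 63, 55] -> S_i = Random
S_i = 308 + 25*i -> [308, 333, 358, 383, 408]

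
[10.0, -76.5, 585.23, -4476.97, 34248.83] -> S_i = 10.00*(-7.65)^i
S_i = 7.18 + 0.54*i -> [7.18, 7.72, 8.26, 8.8, 9.34]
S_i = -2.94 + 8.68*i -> [-2.94, 5.74, 14.42, 23.1, 31.78]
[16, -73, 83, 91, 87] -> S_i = Random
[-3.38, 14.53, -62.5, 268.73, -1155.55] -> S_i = -3.38*(-4.30)^i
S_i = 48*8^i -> [48, 384, 3072, 24576, 196608]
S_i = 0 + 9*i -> [0, 9, 18, 27, 36]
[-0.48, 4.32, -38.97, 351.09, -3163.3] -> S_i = -0.48*(-9.01)^i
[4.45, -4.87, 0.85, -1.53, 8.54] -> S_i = Random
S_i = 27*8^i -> [27, 216, 1728, 13824, 110592]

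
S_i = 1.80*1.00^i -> [1.8, 1.8, 1.8, 1.8, 1.8]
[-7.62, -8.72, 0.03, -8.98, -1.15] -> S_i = Random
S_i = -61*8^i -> [-61, -488, -3904, -31232, -249856]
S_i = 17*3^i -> [17, 51, 153, 459, 1377]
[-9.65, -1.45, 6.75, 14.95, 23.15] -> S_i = -9.65 + 8.20*i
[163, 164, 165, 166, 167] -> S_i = 163 + 1*i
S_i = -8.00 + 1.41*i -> [-8.0, -6.59, -5.18, -3.77, -2.36]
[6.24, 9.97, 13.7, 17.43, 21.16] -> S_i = 6.24 + 3.73*i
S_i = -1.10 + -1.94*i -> [-1.1, -3.04, -4.98, -6.92, -8.86]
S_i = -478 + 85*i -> [-478, -393, -308, -223, -138]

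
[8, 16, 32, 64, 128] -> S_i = 8*2^i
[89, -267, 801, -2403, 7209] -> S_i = 89*-3^i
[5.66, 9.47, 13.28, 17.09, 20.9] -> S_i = 5.66 + 3.81*i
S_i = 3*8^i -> [3, 24, 192, 1536, 12288]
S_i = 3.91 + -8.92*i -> [3.91, -5.01, -13.93, -22.85, -31.77]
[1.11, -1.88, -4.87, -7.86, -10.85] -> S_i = 1.11 + -2.99*i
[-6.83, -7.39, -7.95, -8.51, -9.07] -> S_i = -6.83 + -0.56*i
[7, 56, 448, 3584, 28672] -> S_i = 7*8^i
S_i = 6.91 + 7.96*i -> [6.91, 14.87, 22.83, 30.79, 38.75]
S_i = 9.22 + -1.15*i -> [9.22, 8.07, 6.92, 5.77, 4.62]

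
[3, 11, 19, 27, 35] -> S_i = 3 + 8*i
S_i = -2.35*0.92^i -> [-2.35, -2.16, -1.99, -1.83, -1.68]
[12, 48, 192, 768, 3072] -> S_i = 12*4^i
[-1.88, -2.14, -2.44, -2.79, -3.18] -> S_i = -1.88*1.14^i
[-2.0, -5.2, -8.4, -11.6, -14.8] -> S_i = -2.00 + -3.20*i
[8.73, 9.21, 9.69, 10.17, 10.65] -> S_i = 8.73 + 0.48*i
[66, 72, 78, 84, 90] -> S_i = 66 + 6*i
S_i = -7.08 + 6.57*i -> [-7.08, -0.51, 6.06, 12.63, 19.2]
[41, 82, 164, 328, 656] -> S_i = 41*2^i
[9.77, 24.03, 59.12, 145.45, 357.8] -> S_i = 9.77*2.46^i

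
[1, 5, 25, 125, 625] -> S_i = 1*5^i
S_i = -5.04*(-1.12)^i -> [-5.04, 5.64, -6.32, 7.08, -7.93]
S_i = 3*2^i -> [3, 6, 12, 24, 48]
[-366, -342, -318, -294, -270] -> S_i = -366 + 24*i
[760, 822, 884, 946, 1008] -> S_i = 760 + 62*i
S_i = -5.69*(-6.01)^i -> [-5.69, 34.2, -205.52, 1235.2, -7423.52]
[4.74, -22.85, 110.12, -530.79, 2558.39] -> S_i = 4.74*(-4.82)^i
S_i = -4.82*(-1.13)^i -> [-4.82, 5.45, -6.15, 6.95, -7.86]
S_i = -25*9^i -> [-25, -225, -2025, -18225, -164025]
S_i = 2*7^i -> [2, 14, 98, 686, 4802]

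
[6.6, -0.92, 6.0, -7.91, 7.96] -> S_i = Random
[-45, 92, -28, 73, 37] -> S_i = Random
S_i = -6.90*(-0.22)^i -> [-6.9, 1.52, -0.33, 0.07, -0.02]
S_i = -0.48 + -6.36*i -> [-0.48, -6.84, -13.2, -19.56, -25.92]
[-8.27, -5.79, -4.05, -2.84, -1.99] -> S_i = -8.27*0.70^i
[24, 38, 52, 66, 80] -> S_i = 24 + 14*i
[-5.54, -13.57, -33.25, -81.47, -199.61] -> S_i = -5.54*2.45^i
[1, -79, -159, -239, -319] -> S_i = 1 + -80*i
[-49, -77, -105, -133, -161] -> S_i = -49 + -28*i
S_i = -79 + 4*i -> [-79, -75, -71, -67, -63]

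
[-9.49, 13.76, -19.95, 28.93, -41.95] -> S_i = -9.49*(-1.45)^i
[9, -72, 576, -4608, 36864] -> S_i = 9*-8^i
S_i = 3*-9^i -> [3, -27, 243, -2187, 19683]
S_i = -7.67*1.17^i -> [-7.67, -8.97, -10.5, -12.28, -14.37]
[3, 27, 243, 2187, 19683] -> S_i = 3*9^i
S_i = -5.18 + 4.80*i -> [-5.18, -0.38, 4.42, 9.22, 14.02]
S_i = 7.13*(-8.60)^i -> [7.13, -61.32, 527.33, -4535.08, 39001.68]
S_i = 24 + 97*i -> [24, 121, 218, 315, 412]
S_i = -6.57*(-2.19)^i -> [-6.57, 14.39, -31.51, 69.01, -151.13]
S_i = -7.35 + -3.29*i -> [-7.35, -10.64, -13.93, -17.22, -20.51]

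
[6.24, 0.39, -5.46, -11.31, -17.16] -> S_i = 6.24 + -5.85*i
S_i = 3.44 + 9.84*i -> [3.44, 13.28, 23.12, 32.96, 42.8]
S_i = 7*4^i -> [7, 28, 112, 448, 1792]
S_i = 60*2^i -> [60, 120, 240, 480, 960]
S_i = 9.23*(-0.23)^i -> [9.23, -2.12, 0.49, -0.11, 0.03]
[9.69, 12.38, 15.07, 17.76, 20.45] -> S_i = 9.69 + 2.69*i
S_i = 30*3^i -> [30, 90, 270, 810, 2430]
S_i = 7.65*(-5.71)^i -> [7.65, -43.68, 249.42, -1424.2, 8132.16]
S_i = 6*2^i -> [6, 12, 24, 48, 96]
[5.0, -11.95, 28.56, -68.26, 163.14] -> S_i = 5.00*(-2.39)^i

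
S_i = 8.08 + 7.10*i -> [8.08, 15.18, 22.28, 29.38, 36.48]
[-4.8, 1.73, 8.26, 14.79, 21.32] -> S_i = -4.80 + 6.53*i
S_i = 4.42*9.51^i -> [4.42, 42.03, 399.75, 3801.58, 36153.0]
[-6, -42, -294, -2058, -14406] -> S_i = -6*7^i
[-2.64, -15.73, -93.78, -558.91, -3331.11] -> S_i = -2.64*5.96^i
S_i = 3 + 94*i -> [3, 97, 191, 285, 379]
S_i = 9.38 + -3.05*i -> [9.38, 6.33, 3.28, 0.23, -2.82]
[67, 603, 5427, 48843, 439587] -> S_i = 67*9^i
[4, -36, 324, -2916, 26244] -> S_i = 4*-9^i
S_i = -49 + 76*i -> [-49, 27, 103, 179, 255]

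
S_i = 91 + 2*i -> [91, 93, 95, 97, 99]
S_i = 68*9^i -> [68, 612, 5508, 49572, 446148]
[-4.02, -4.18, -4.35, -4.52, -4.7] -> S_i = -4.02*1.04^i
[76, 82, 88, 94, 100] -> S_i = 76 + 6*i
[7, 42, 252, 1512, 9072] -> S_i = 7*6^i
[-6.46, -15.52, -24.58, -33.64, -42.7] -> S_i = -6.46 + -9.06*i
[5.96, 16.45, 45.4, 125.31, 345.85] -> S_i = 5.96*2.76^i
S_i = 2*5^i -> [2, 10, 50, 250, 1250]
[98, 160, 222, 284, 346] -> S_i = 98 + 62*i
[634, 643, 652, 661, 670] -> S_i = 634 + 9*i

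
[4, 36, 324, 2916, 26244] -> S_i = 4*9^i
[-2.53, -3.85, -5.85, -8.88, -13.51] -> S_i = -2.53*1.52^i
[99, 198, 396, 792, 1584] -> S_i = 99*2^i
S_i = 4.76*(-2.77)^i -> [4.76, -13.19, 36.52, -101.17, 280.24]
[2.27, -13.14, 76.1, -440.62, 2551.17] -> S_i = 2.27*(-5.79)^i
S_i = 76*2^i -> [76, 152, 304, 608, 1216]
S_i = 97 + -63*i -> [97, 34, -29, -92, -155]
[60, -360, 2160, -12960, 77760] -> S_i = 60*-6^i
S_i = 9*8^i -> [9, 72, 576, 4608, 36864]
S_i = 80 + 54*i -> [80, 134, 188, 242, 296]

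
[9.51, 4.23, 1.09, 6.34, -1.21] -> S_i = Random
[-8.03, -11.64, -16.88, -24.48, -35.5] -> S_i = -8.03*1.45^i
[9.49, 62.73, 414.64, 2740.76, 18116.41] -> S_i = 9.49*6.61^i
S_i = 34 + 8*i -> [34, 42, 50, 58, 66]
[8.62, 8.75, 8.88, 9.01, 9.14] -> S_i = 8.62 + 0.13*i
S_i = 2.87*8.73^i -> [2.87, 25.06, 218.73, 1909.52, 16670.13]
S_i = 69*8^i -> [69, 552, 4416, 35328, 282624]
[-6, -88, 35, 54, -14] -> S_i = Random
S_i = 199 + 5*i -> [199, 204, 209, 214, 219]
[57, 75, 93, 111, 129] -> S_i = 57 + 18*i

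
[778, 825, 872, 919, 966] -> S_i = 778 + 47*i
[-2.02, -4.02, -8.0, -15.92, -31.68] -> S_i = -2.02*1.99^i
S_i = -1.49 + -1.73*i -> [-1.49, -3.22, -4.95, -6.68, -8.41]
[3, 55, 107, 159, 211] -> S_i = 3 + 52*i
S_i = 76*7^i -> [76, 532, 3724, 26068, 182476]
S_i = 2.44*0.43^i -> [2.44, 1.05, 0.45, 0.19, 0.08]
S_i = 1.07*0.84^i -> [1.07, 0.9, 0.75, 0.63, 0.53]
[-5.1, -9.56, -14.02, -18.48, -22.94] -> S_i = -5.10 + -4.46*i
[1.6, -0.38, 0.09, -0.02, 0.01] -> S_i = 1.60*(-0.24)^i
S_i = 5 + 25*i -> [5, 30, 55, 80, 105]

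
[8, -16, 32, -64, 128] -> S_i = 8*-2^i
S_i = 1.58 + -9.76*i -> [1.58, -8.18, -17.94, -27.7, -37.46]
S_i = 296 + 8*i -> [296, 304, 312, 320, 328]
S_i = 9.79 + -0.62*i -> [9.79, 9.17, 8.55, 7.93, 7.31]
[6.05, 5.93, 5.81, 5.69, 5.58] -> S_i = 6.05*0.98^i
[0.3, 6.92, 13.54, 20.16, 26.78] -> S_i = 0.30 + 6.62*i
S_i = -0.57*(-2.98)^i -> [-0.57, 1.7, -5.06, 15.08, -44.95]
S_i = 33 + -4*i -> [33, 29, 25, 21, 17]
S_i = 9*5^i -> [9, 45, 225, 1125, 5625]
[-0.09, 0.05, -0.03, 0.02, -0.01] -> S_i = -0.09*(-0.56)^i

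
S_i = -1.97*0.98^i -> [-1.97, -1.93, -1.89, -1.85, -1.82]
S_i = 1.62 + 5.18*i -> [1.62, 6.8, 11.98, 17.16, 22.34]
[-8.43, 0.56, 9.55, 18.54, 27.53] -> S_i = -8.43 + 8.99*i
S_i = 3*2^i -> [3, 6, 12, 24, 48]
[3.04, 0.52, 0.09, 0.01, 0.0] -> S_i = 3.04*0.17^i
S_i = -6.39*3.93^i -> [-6.39, -25.11, -98.69, -387.86, -1524.3]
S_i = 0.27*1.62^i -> [0.27, 0.44, 0.71, 1.15, 1.86]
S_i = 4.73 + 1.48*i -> [4.73, 6.21, 7.69, 9.17, 10.65]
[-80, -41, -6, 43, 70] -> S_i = Random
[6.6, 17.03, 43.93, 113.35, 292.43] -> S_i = 6.60*2.58^i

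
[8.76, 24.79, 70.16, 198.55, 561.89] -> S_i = 8.76*2.83^i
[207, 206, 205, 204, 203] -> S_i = 207 + -1*i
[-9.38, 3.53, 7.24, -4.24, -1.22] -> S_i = Random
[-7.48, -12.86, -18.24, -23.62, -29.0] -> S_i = -7.48 + -5.38*i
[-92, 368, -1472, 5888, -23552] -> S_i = -92*-4^i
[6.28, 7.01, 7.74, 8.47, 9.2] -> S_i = 6.28 + 0.73*i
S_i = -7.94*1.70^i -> [-7.94, -13.5, -22.95, -39.01, -66.32]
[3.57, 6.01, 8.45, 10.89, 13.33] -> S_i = 3.57 + 2.44*i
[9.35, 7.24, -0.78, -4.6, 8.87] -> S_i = Random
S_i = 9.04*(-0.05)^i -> [9.04, -0.45, 0.02, -0.0, 0.0]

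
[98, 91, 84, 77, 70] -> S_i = 98 + -7*i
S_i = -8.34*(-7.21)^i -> [-8.34, 60.13, -433.55, 3125.88, -22537.57]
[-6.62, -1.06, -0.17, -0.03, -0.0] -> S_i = -6.62*0.16^i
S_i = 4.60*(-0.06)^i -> [4.6, -0.28, 0.02, -0.0, 0.0]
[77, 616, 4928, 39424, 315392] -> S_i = 77*8^i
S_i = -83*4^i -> [-83, -332, -1328, -5312, -21248]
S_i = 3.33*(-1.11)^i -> [3.33, -3.7, 4.1, -4.55, 5.06]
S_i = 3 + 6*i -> [3, 9, 15, 21, 27]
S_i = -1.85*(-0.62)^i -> [-1.85, 1.15, -0.71, 0.44, -0.27]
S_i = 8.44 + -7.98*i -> [8.44, 0.46, -7.52, -15.5, -23.48]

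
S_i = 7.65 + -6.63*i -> [7.65, 1.02, -5.61, -12.24, -18.87]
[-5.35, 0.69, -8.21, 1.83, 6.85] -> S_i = Random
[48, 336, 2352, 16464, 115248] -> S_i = 48*7^i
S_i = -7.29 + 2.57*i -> [-7.29, -4.72, -2.15, 0.42, 2.99]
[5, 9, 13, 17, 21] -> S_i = 5 + 4*i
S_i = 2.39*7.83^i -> [2.39, 18.71, 146.53, 1147.32, 8983.49]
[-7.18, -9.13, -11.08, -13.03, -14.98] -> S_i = -7.18 + -1.95*i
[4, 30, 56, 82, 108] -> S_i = 4 + 26*i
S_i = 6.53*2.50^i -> [6.53, 16.32, 40.81, 102.03, 255.08]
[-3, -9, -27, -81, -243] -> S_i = -3*3^i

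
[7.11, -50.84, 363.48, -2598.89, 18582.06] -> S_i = 7.11*(-7.15)^i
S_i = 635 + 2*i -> [635, 637, 639, 641, 643]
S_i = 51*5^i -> [51, 255, 1275, 6375, 31875]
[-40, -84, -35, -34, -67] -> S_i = Random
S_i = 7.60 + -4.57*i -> [7.6, 3.03, -1.54, -6.11, -10.68]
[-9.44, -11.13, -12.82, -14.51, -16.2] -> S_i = -9.44 + -1.69*i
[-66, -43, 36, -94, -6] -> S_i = Random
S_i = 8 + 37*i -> [8, 45, 82, 119, 156]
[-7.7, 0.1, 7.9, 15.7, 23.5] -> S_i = -7.70 + 7.80*i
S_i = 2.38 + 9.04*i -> [2.38, 11.42, 20.46, 29.5, 38.54]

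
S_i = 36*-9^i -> [36, -324, 2916, -26244, 236196]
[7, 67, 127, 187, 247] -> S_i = 7 + 60*i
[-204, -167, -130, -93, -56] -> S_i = -204 + 37*i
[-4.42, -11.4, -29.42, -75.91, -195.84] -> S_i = -4.42*2.58^i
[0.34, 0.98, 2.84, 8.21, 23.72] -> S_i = 0.34*2.89^i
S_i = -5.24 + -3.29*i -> [-5.24, -8.53, -11.82, -15.11, -18.4]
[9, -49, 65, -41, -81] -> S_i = Random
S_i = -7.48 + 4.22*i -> [-7.48, -3.26, 0.96, 5.18, 9.4]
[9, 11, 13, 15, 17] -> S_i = 9 + 2*i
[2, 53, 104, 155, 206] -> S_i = 2 + 51*i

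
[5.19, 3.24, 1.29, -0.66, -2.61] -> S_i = 5.19 + -1.95*i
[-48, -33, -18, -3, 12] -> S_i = -48 + 15*i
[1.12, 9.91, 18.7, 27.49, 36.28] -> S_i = 1.12 + 8.79*i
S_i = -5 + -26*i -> [-5, -31, -57, -83, -109]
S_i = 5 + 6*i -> [5, 11, 17, 23, 29]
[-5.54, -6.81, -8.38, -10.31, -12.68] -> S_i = -5.54*1.23^i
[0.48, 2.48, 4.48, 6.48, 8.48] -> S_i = 0.48 + 2.00*i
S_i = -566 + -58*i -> [-566, -624, -682, -740, -798]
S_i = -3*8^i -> [-3, -24, -192, -1536, -12288]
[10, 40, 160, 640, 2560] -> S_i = 10*4^i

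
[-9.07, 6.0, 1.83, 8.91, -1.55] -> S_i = Random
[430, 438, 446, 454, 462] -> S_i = 430 + 8*i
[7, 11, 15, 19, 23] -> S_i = 7 + 4*i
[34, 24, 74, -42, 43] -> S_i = Random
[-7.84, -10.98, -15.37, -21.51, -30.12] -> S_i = -7.84*1.40^i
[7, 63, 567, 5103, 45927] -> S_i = 7*9^i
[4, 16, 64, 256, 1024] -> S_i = 4*4^i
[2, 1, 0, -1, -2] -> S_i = 2 + -1*i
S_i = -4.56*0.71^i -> [-4.56, -3.24, -2.3, -1.63, -1.16]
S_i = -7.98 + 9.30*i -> [-7.98, 1.32, 10.62, 19.92, 29.22]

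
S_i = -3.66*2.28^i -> [-3.66, -8.34, -19.03, -43.38, -98.91]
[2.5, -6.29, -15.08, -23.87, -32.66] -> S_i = 2.50 + -8.79*i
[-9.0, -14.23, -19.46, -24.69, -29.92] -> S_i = -9.00 + -5.23*i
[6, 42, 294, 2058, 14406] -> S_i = 6*7^i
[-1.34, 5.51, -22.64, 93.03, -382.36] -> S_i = -1.34*(-4.11)^i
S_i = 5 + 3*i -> [5, 8, 11, 14, 17]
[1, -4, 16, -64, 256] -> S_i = 1*-4^i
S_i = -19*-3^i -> [-19, 57, -171, 513, -1539]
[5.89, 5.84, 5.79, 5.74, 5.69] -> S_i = 5.89 + -0.05*i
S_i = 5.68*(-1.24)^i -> [5.68, -7.04, 8.73, -10.83, 13.43]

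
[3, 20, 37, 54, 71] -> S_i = 3 + 17*i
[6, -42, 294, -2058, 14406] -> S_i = 6*-7^i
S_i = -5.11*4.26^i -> [-5.11, -21.77, -92.73, -395.05, -1682.9]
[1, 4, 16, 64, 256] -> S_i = 1*4^i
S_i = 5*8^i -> [5, 40, 320, 2560, 20480]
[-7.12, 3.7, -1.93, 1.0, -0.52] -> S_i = -7.12*(-0.52)^i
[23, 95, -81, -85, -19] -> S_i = Random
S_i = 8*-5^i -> [8, -40, 200, -1000, 5000]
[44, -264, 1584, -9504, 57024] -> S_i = 44*-6^i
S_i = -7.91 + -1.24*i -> [-7.91, -9.15, -10.39, -11.63, -12.87]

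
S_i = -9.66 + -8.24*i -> [-9.66, -17.9, -26.14, -34.38, -42.62]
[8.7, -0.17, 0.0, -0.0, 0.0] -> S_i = 8.70*(-0.02)^i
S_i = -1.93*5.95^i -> [-1.93, -11.48, -68.33, -406.54, -2418.94]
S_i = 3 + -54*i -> [3, -51, -105, -159, -213]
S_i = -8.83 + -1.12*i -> [-8.83, -9.95, -11.07, -12.19, -13.31]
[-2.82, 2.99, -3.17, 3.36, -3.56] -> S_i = -2.82*(-1.06)^i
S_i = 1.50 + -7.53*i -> [1.5, -6.03, -13.56, -21.09, -28.62]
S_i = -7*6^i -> [-7, -42, -252, -1512, -9072]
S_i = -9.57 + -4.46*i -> [-9.57, -14.03, -18.49, -22.95, -27.41]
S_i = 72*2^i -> [72, 144, 288, 576, 1152]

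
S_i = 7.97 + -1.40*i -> [7.97, 6.57, 5.17, 3.77, 2.37]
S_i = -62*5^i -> [-62, -310, -1550, -7750, -38750]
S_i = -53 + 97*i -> [-53, 44, 141, 238, 335]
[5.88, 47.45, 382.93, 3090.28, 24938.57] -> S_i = 5.88*8.07^i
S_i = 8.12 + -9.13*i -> [8.12, -1.01, -10.14, -19.27, -28.4]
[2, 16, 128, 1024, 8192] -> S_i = 2*8^i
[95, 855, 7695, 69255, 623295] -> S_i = 95*9^i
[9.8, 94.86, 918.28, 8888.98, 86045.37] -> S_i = 9.80*9.68^i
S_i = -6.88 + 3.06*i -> [-6.88, -3.82, -0.76, 2.3, 5.36]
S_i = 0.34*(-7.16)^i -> [0.34, -2.43, 17.43, -124.8, 893.57]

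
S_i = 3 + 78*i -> [3, 81, 159, 237, 315]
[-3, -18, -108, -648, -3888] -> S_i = -3*6^i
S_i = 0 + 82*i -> [0, 82, 164, 246, 328]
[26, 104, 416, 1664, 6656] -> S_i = 26*4^i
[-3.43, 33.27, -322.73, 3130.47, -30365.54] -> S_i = -3.43*(-9.70)^i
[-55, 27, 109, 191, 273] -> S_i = -55 + 82*i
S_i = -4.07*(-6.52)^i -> [-4.07, 26.54, -173.02, 1128.07, -7355.04]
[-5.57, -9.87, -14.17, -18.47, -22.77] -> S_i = -5.57 + -4.30*i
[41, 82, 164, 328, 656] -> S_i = 41*2^i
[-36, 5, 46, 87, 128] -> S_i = -36 + 41*i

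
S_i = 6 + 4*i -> [6, 10, 14, 18, 22]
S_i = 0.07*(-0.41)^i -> [0.07, -0.03, 0.01, -0.0, 0.0]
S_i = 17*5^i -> [17, 85, 425, 2125, 10625]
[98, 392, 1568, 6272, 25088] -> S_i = 98*4^i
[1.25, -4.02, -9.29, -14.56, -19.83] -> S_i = 1.25 + -5.27*i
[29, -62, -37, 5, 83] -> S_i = Random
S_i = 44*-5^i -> [44, -220, 1100, -5500, 27500]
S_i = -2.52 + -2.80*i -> [-2.52, -5.32, -8.12, -10.92, -13.72]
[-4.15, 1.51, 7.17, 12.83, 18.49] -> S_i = -4.15 + 5.66*i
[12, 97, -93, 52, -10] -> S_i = Random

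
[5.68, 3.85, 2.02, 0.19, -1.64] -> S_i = 5.68 + -1.83*i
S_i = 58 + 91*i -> [58, 149, 240, 331, 422]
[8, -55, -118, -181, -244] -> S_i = 8 + -63*i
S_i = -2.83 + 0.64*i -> [-2.83, -2.19, -1.55, -0.91, -0.27]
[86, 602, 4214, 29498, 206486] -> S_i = 86*7^i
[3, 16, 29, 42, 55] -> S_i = 3 + 13*i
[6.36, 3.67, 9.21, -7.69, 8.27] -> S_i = Random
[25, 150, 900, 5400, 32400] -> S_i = 25*6^i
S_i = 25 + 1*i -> [25, 26, 27, 28, 29]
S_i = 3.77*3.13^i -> [3.77, 11.8, 36.93, 115.6, 361.84]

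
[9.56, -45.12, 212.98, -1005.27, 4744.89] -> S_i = 9.56*(-4.72)^i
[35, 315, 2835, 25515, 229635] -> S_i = 35*9^i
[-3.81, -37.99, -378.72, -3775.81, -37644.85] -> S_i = -3.81*9.97^i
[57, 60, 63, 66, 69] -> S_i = 57 + 3*i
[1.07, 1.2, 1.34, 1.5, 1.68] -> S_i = 1.07*1.12^i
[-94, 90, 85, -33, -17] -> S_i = Random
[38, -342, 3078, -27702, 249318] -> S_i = 38*-9^i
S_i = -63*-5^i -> [-63, 315, -1575, 7875, -39375]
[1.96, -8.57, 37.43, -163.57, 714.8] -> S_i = 1.96*(-4.37)^i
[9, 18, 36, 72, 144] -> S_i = 9*2^i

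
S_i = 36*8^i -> [36, 288, 2304, 18432, 147456]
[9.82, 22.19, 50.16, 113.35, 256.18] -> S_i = 9.82*2.26^i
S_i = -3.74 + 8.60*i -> [-3.74, 4.86, 13.46, 22.06, 30.66]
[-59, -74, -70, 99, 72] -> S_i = Random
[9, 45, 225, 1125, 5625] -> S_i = 9*5^i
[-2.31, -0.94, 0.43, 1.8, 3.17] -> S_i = -2.31 + 1.37*i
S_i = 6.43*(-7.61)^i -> [6.43, -48.93, 372.37, -2833.77, 21565.01]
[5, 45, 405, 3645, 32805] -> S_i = 5*9^i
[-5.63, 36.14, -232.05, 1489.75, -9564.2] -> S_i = -5.63*(-6.42)^i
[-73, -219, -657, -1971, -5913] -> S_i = -73*3^i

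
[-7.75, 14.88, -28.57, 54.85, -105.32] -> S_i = -7.75*(-1.92)^i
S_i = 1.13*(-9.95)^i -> [1.13, -11.24, 111.87, -1113.13, 11075.69]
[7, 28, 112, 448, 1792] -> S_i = 7*4^i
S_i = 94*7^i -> [94, 658, 4606, 32242, 225694]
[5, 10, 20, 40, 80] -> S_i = 5*2^i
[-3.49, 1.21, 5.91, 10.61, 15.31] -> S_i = -3.49 + 4.70*i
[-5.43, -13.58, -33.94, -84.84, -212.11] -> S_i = -5.43*2.50^i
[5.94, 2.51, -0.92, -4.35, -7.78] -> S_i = 5.94 + -3.43*i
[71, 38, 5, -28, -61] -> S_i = 71 + -33*i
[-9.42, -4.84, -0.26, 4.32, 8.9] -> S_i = -9.42 + 4.58*i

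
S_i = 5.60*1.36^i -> [5.6, 7.62, 10.36, 14.09, 19.16]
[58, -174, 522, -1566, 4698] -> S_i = 58*-3^i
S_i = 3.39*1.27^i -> [3.39, 4.31, 5.47, 6.94, 8.82]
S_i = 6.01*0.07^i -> [6.01, 0.42, 0.03, 0.0, 0.0]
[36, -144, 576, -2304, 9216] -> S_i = 36*-4^i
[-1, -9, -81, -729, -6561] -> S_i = -1*9^i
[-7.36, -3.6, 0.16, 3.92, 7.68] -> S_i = -7.36 + 3.76*i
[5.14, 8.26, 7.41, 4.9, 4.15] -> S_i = Random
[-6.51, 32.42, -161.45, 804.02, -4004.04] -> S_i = -6.51*(-4.98)^i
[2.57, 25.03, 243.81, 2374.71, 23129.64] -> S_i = 2.57*9.74^i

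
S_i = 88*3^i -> [88, 264, 792, 2376, 7128]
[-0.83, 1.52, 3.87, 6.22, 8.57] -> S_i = -0.83 + 2.35*i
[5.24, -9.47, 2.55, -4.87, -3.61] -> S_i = Random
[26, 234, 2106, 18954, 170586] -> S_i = 26*9^i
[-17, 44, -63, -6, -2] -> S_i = Random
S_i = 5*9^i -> [5, 45, 405, 3645, 32805]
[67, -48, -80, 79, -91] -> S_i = Random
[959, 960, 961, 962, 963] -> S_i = 959 + 1*i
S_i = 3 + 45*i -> [3, 48, 93, 138, 183]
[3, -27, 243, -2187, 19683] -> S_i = 3*-9^i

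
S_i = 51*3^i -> [51, 153, 459, 1377, 4131]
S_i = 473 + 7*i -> [473, 480, 487, 494, 501]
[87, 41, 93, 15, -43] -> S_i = Random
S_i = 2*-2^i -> [2, -4, 8, -16, 32]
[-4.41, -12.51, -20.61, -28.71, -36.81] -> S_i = -4.41 + -8.10*i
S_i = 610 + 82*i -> [610, 692, 774, 856, 938]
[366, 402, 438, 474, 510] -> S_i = 366 + 36*i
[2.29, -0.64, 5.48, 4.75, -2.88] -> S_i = Random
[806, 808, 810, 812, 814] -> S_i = 806 + 2*i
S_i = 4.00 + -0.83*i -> [4.0, 3.17, 2.34, 1.51, 0.68]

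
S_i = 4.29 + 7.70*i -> [4.29, 11.99, 19.69, 27.39, 35.09]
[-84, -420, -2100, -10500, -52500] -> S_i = -84*5^i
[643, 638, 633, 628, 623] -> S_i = 643 + -5*i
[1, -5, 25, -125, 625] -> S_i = 1*-5^i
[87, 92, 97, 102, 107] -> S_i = 87 + 5*i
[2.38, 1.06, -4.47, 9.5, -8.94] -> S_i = Random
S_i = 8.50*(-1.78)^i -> [8.5, -15.13, 26.93, -47.94, 85.33]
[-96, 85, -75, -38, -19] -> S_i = Random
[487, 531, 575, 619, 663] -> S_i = 487 + 44*i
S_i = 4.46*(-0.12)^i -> [4.46, -0.54, 0.06, -0.01, 0.0]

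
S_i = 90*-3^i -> [90, -270, 810, -2430, 7290]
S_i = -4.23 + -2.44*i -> [-4.23, -6.67, -9.11, -11.55, -13.99]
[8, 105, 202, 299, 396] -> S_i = 8 + 97*i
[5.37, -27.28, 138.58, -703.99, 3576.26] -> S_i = 5.37*(-5.08)^i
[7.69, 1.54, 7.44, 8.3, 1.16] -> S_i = Random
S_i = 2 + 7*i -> [2, 9, 16, 23, 30]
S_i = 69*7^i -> [69, 483, 3381, 23667, 165669]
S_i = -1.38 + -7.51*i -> [-1.38, -8.89, -16.4, -23.91, -31.42]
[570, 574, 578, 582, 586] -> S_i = 570 + 4*i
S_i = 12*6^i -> [12, 72, 432, 2592, 15552]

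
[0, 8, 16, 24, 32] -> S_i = 0 + 8*i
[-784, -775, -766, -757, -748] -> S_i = -784 + 9*i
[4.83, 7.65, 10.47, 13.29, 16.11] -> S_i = 4.83 + 2.82*i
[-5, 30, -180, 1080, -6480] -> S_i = -5*-6^i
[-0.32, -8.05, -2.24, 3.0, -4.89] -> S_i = Random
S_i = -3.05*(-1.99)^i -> [-3.05, 6.07, -12.08, 24.04, -47.83]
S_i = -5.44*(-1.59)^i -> [-5.44, 8.65, -13.75, 21.87, -34.77]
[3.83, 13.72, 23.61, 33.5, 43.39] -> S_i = 3.83 + 9.89*i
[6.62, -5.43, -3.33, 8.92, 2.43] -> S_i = Random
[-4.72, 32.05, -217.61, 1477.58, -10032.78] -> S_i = -4.72*(-6.79)^i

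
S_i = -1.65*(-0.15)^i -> [-1.65, 0.25, -0.04, 0.01, -0.0]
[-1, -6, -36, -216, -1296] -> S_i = -1*6^i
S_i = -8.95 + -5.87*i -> [-8.95, -14.82, -20.69, -26.56, -32.43]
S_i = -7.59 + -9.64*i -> [-7.59, -17.23, -26.87, -36.51, -46.15]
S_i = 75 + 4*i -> [75, 79, 83, 87, 91]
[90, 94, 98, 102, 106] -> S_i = 90 + 4*i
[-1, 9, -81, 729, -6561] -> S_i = -1*-9^i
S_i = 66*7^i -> [66, 462, 3234, 22638, 158466]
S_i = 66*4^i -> [66, 264, 1056, 4224, 16896]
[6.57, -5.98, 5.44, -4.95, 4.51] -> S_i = 6.57*(-0.91)^i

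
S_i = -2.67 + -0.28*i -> [-2.67, -2.95, -3.23, -3.51, -3.79]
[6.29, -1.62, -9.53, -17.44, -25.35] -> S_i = 6.29 + -7.91*i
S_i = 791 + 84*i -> [791, 875, 959, 1043, 1127]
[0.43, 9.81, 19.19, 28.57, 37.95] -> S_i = 0.43 + 9.38*i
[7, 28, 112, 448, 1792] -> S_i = 7*4^i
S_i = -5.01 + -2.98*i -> [-5.01, -7.99, -10.97, -13.95, -16.93]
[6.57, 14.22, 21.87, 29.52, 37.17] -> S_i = 6.57 + 7.65*i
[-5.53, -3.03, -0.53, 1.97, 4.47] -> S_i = -5.53 + 2.50*i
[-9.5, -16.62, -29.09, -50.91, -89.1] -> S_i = -9.50*1.75^i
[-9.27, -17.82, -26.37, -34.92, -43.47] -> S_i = -9.27 + -8.55*i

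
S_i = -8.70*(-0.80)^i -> [-8.7, 6.96, -5.57, 4.45, -3.56]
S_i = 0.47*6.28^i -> [0.47, 2.95, 18.54, 116.41, 731.03]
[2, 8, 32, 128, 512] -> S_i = 2*4^i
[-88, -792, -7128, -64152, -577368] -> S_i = -88*9^i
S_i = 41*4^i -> [41, 164, 656, 2624, 10496]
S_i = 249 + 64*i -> [249, 313, 377, 441, 505]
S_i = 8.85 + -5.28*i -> [8.85, 3.57, -1.71, -6.99, -12.27]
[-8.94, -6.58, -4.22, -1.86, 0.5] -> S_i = -8.94 + 2.36*i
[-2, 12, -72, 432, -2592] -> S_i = -2*-6^i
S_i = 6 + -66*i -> [6, -60, -126, -192, -258]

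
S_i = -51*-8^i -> [-51, 408, -3264, 26112, -208896]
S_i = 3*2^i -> [3, 6, 12, 24, 48]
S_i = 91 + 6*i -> [91, 97, 103, 109, 115]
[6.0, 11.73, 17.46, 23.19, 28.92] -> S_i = 6.00 + 5.73*i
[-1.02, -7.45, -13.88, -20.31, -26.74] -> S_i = -1.02 + -6.43*i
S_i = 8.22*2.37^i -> [8.22, 19.48, 46.17, 109.43, 259.34]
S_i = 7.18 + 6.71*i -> [7.18, 13.89, 20.6, 27.31, 34.02]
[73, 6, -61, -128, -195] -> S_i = 73 + -67*i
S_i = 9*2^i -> [9, 18, 36, 72, 144]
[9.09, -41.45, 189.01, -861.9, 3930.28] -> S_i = 9.09*(-4.56)^i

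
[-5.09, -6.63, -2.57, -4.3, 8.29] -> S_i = Random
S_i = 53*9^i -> [53, 477, 4293, 38637, 347733]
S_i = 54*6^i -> [54, 324, 1944, 11664, 69984]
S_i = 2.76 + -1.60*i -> [2.76, 1.16, -0.44, -2.04, -3.64]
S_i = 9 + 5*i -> [9, 14, 19, 24, 29]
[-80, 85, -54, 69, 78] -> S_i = Random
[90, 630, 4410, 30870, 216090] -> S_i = 90*7^i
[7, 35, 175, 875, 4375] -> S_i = 7*5^i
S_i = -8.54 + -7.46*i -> [-8.54, -16.0, -23.46, -30.92, -38.38]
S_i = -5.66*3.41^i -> [-5.66, -19.3, -65.82, -224.43, -765.3]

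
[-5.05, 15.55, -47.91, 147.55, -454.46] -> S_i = -5.05*(-3.08)^i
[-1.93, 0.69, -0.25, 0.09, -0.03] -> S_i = -1.93*(-0.36)^i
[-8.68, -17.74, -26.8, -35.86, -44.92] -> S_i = -8.68 + -9.06*i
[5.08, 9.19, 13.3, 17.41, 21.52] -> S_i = 5.08 + 4.11*i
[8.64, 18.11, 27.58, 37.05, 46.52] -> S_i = 8.64 + 9.47*i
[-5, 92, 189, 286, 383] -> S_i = -5 + 97*i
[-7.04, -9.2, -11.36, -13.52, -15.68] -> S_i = -7.04 + -2.16*i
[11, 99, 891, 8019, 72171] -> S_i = 11*9^i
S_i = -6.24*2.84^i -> [-6.24, -17.72, -50.33, -142.94, -405.94]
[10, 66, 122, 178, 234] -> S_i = 10 + 56*i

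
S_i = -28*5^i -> [-28, -140, -700, -3500, -17500]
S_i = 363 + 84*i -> [363, 447, 531, 615, 699]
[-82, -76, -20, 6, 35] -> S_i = Random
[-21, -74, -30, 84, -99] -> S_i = Random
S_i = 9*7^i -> [9, 63, 441, 3087, 21609]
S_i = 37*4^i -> [37, 148, 592, 2368, 9472]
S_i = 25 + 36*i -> [25, 61, 97, 133, 169]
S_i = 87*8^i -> [87, 696, 5568, 44544, 356352]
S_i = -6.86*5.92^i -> [-6.86, -40.61, -240.42, -1423.28, -8425.8]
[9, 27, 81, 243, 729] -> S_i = 9*3^i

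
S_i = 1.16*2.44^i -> [1.16, 2.83, 6.91, 16.85, 41.12]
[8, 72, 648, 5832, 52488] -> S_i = 8*9^i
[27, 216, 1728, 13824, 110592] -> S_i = 27*8^i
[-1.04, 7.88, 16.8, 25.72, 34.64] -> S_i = -1.04 + 8.92*i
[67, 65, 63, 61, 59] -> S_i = 67 + -2*i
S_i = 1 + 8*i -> [1, 9, 17, 25, 33]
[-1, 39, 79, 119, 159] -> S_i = -1 + 40*i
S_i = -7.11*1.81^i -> [-7.11, -12.87, -23.29, -42.16, -76.31]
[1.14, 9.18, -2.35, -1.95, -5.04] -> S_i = Random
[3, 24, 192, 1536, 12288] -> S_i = 3*8^i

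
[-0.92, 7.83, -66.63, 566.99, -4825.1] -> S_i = -0.92*(-8.51)^i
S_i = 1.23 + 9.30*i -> [1.23, 10.53, 19.83, 29.13, 38.43]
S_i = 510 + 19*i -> [510, 529, 548, 567, 586]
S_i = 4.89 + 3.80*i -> [4.89, 8.69, 12.49, 16.29, 20.09]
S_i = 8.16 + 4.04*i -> [8.16, 12.2, 16.24, 20.28, 24.32]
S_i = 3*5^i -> [3, 15, 75, 375, 1875]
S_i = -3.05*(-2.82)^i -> [-3.05, 8.6, -24.25, 68.4, -192.88]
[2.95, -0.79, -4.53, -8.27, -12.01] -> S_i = 2.95 + -3.74*i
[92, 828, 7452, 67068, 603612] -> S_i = 92*9^i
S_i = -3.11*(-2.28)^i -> [-3.11, 7.09, -16.17, 36.86, -84.04]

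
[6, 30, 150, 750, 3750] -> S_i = 6*5^i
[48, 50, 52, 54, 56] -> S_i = 48 + 2*i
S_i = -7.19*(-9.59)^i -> [-7.19, 68.95, -661.25, 6341.39, -60813.96]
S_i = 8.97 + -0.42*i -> [8.97, 8.55, 8.13, 7.71, 7.29]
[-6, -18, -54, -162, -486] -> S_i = -6*3^i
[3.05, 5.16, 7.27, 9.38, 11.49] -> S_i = 3.05 + 2.11*i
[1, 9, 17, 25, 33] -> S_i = 1 + 8*i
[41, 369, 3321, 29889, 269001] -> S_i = 41*9^i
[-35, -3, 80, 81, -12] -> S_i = Random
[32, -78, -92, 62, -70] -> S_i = Random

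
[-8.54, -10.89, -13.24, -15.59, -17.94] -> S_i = -8.54 + -2.35*i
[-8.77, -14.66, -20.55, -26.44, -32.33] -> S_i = -8.77 + -5.89*i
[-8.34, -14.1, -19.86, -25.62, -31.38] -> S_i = -8.34 + -5.76*i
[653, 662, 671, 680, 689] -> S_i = 653 + 9*i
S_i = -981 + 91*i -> [-981, -890, -799, -708, -617]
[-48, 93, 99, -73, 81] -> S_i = Random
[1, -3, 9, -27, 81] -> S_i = 1*-3^i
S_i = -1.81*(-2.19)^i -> [-1.81, 3.96, -8.68, 19.01, -41.63]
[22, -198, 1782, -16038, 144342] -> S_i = 22*-9^i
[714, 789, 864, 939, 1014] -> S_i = 714 + 75*i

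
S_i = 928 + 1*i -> [928, 929, 930, 931, 932]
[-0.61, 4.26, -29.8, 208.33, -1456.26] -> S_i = -0.61*(-6.99)^i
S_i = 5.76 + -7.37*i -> [5.76, -1.61, -8.98, -16.35, -23.72]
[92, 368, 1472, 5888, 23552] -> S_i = 92*4^i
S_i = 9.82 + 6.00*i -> [9.82, 15.82, 21.82, 27.82, 33.82]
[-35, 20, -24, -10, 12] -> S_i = Random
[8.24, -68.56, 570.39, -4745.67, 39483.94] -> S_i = 8.24*(-8.32)^i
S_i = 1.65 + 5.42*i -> [1.65, 7.07, 12.49, 17.91, 23.33]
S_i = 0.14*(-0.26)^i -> [0.14, -0.04, 0.01, -0.0, 0.0]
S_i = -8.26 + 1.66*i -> [-8.26, -6.6, -4.94, -3.28, -1.62]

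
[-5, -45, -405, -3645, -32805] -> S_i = -5*9^i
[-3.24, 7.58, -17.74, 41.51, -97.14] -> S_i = -3.24*(-2.34)^i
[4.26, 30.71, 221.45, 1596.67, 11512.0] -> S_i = 4.26*7.21^i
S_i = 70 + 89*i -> [70, 159, 248, 337, 426]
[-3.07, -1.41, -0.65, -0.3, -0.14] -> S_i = -3.07*0.46^i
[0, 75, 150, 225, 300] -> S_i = 0 + 75*i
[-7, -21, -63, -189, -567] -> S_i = -7*3^i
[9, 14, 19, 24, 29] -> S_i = 9 + 5*i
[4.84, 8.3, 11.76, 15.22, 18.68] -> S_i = 4.84 + 3.46*i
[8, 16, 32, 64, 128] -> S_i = 8*2^i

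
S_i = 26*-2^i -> [26, -52, 104, -208, 416]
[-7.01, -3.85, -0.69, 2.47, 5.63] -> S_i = -7.01 + 3.16*i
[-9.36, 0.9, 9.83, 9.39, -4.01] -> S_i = Random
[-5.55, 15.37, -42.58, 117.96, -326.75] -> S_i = -5.55*(-2.77)^i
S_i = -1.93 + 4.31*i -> [-1.93, 2.38, 6.69, 11.0, 15.31]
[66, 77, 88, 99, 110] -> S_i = 66 + 11*i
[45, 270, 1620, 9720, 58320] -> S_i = 45*6^i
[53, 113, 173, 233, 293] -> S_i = 53 + 60*i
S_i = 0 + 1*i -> [0, 1, 2, 3, 4]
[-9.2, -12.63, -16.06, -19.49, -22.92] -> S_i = -9.20 + -3.43*i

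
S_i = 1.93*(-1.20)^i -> [1.93, -2.32, 2.78, -3.34, 4.0]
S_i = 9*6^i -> [9, 54, 324, 1944, 11664]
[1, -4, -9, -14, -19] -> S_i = 1 + -5*i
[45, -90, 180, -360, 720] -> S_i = 45*-2^i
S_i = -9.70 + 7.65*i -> [-9.7, -2.05, 5.6, 13.25, 20.9]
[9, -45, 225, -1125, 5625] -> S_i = 9*-5^i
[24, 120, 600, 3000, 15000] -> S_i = 24*5^i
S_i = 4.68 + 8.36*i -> [4.68, 13.04, 21.4, 29.76, 38.12]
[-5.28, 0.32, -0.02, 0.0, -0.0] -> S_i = -5.28*(-0.06)^i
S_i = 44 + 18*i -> [44, 62, 80, 98, 116]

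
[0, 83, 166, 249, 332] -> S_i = 0 + 83*i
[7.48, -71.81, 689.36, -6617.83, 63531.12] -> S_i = 7.48*(-9.60)^i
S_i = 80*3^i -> [80, 240, 720, 2160, 6480]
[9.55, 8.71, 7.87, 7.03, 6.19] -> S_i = 9.55 + -0.84*i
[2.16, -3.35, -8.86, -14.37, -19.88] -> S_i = 2.16 + -5.51*i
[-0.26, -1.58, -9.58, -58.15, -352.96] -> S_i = -0.26*6.07^i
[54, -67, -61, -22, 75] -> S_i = Random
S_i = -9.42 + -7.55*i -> [-9.42, -16.97, -24.52, -32.07, -39.62]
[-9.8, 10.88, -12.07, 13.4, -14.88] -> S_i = -9.80*(-1.11)^i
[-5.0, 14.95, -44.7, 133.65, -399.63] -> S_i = -5.00*(-2.99)^i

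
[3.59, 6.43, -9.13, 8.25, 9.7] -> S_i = Random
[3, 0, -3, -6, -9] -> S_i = 3 + -3*i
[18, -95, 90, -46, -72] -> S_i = Random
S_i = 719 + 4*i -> [719, 723, 727, 731, 735]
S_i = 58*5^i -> [58, 290, 1450, 7250, 36250]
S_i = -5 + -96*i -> [-5, -101, -197, -293, -389]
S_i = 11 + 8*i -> [11, 19, 27, 35, 43]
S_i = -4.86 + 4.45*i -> [-4.86, -0.41, 4.04, 8.49, 12.94]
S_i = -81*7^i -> [-81, -567, -3969, -27783, -194481]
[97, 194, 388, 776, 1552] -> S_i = 97*2^i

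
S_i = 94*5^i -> [94, 470, 2350, 11750, 58750]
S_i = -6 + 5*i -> [-6, -1, 4, 9, 14]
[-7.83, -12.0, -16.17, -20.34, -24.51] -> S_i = -7.83 + -4.17*i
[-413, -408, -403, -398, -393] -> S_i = -413 + 5*i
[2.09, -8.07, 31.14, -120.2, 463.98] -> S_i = 2.09*(-3.86)^i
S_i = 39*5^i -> [39, 195, 975, 4875, 24375]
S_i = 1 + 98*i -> [1, 99, 197, 295, 393]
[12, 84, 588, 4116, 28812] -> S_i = 12*7^i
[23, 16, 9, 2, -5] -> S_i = 23 + -7*i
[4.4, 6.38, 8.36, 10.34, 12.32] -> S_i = 4.40 + 1.98*i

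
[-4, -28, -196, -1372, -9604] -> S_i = -4*7^i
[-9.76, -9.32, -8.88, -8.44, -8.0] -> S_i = -9.76 + 0.44*i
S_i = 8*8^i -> [8, 64, 512, 4096, 32768]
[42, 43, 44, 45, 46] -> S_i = 42 + 1*i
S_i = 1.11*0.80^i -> [1.11, 0.89, 0.71, 0.57, 0.45]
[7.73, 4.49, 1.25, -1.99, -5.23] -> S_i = 7.73 + -3.24*i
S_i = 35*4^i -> [35, 140, 560, 2240, 8960]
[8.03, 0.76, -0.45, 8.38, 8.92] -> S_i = Random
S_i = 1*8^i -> [1, 8, 64, 512, 4096]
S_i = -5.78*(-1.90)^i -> [-5.78, 10.98, -20.87, 39.65, -75.33]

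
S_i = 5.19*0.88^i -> [5.19, 4.57, 4.02, 3.54, 3.11]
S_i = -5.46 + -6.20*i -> [-5.46, -11.66, -17.86, -24.06, -30.26]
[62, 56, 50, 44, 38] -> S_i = 62 + -6*i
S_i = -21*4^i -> [-21, -84, -336, -1344, -5376]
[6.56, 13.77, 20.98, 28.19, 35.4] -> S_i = 6.56 + 7.21*i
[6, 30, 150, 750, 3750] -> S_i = 6*5^i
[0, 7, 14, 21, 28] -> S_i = 0 + 7*i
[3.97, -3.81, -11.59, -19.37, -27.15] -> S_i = 3.97 + -7.78*i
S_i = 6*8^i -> [6, 48, 384, 3072, 24576]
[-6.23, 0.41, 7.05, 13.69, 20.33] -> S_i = -6.23 + 6.64*i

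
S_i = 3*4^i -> [3, 12, 48, 192, 768]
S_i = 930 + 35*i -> [930, 965, 1000, 1035, 1070]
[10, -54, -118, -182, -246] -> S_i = 10 + -64*i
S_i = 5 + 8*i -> [5, 13, 21, 29, 37]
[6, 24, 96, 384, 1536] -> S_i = 6*4^i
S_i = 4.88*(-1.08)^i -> [4.88, -5.27, 5.69, -6.15, 6.64]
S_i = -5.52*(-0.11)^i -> [-5.52, 0.61, -0.07, 0.01, -0.0]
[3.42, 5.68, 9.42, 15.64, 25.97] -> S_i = 3.42*1.66^i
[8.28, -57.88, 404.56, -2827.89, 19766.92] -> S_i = 8.28*(-6.99)^i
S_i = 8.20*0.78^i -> [8.2, 6.4, 4.99, 3.89, 3.04]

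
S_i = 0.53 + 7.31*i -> [0.53, 7.84, 15.15, 22.46, 29.77]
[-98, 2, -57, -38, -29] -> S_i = Random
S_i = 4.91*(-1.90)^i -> [4.91, -9.33, 17.73, -33.68, 63.99]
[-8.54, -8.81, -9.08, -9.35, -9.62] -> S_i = -8.54 + -0.27*i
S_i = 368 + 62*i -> [368, 430, 492, 554, 616]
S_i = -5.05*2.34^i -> [-5.05, -11.82, -27.65, -64.71, -151.41]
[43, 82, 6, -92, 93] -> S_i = Random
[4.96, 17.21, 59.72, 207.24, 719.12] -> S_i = 4.96*3.47^i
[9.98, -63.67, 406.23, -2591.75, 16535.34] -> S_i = 9.98*(-6.38)^i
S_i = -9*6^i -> [-9, -54, -324, -1944, -11664]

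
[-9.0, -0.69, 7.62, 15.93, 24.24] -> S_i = -9.00 + 8.31*i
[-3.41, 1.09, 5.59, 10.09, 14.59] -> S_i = -3.41 + 4.50*i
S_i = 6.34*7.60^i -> [6.34, 48.18, 366.2, 2783.11, 21151.62]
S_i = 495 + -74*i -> [495, 421, 347, 273, 199]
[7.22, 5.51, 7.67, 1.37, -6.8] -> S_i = Random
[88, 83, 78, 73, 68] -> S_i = 88 + -5*i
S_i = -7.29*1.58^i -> [-7.29, -11.52, -18.2, -28.75, -45.43]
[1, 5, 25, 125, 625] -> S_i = 1*5^i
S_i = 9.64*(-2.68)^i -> [9.64, -25.84, 69.24, -185.56, 497.3]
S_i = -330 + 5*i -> [-330, -325, -320, -315, -310]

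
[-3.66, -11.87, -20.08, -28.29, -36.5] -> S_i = -3.66 + -8.21*i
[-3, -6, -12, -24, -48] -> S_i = -3*2^i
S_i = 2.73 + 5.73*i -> [2.73, 8.46, 14.19, 19.92, 25.65]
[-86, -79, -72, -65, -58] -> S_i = -86 + 7*i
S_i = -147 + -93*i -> [-147, -240, -333, -426, -519]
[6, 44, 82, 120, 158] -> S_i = 6 + 38*i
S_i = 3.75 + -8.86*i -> [3.75, -5.11, -13.97, -22.83, -31.69]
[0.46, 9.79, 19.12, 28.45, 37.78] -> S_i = 0.46 + 9.33*i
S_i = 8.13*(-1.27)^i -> [8.13, -10.33, 13.11, -16.65, 21.15]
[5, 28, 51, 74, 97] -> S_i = 5 + 23*i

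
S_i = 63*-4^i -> [63, -252, 1008, -4032, 16128]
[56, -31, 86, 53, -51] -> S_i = Random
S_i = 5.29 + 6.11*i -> [5.29, 11.4, 17.51, 23.62, 29.73]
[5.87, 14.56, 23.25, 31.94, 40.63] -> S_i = 5.87 + 8.69*i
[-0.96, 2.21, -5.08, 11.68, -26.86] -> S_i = -0.96*(-2.30)^i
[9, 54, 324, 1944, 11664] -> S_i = 9*6^i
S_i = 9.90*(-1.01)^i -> [9.9, -10.0, 10.1, -10.2, 10.3]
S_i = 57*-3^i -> [57, -171, 513, -1539, 4617]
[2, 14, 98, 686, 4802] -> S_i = 2*7^i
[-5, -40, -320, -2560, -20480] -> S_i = -5*8^i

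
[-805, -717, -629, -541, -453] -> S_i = -805 + 88*i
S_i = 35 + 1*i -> [35, 36, 37, 38, 39]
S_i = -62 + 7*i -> [-62, -55, -48, -41, -34]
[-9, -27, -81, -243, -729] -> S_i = -9*3^i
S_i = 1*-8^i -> [1, -8, 64, -512, 4096]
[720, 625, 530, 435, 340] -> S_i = 720 + -95*i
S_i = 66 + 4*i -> [66, 70, 74, 78, 82]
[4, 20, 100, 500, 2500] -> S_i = 4*5^i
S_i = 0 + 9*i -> [0, 9, 18, 27, 36]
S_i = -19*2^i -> [-19, -38, -76, -152, -304]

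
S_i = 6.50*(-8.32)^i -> [6.5, -54.08, 449.95, -3743.55, 31146.31]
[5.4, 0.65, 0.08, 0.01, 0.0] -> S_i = 5.40*0.12^i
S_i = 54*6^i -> [54, 324, 1944, 11664, 69984]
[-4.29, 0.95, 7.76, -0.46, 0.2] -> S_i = Random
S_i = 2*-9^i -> [2, -18, 162, -1458, 13122]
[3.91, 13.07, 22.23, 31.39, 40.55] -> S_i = 3.91 + 9.16*i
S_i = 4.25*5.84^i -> [4.25, 24.82, 144.95, 846.5, 4943.57]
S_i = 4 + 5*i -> [4, 9, 14, 19, 24]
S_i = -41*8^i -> [-41, -328, -2624, -20992, -167936]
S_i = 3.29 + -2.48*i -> [3.29, 0.81, -1.67, -4.15, -6.63]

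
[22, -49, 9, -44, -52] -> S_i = Random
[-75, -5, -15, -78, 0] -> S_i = Random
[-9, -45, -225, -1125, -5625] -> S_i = -9*5^i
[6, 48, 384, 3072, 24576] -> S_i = 6*8^i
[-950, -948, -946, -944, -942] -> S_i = -950 + 2*i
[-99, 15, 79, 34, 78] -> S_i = Random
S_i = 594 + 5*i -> [594, 599, 604, 609, 614]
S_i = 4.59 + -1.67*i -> [4.59, 2.92, 1.25, -0.42, -2.09]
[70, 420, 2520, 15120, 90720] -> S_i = 70*6^i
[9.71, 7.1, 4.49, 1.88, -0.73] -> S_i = 9.71 + -2.61*i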